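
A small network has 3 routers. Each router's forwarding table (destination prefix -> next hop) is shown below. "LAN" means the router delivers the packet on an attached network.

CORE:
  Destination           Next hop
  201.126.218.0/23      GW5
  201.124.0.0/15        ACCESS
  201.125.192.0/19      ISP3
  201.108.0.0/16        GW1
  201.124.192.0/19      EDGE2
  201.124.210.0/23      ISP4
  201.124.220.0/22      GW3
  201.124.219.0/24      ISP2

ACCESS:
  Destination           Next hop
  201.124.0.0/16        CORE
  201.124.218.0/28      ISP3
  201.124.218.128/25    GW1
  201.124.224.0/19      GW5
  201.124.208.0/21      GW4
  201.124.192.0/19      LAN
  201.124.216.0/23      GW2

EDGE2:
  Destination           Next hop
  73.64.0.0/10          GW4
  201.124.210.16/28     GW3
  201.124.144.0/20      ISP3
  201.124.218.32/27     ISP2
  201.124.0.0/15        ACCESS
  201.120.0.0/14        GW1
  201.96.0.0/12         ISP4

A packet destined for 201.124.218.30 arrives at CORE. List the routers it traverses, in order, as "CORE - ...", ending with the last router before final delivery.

At CORE: longest match for 201.124.218.30 is 201.124.192.0/19 -> EDGE2
At EDGE2: longest match for 201.124.218.30 is 201.124.0.0/15 -> ACCESS
At ACCESS: longest match for 201.124.218.30 is 201.124.192.0/19 -> LAN

CORE - EDGE2 - ACCESS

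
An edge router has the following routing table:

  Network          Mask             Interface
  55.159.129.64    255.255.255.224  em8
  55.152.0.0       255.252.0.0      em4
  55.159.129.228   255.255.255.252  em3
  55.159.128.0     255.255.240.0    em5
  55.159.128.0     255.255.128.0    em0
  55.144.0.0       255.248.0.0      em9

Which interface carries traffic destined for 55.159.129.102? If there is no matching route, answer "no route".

em5

Routes whose prefix contains 55.159.129.102:
  55.159.128.0/17 (55.159.128.0 - 55.159.255.255) -> em0
  55.159.128.0/20 (55.159.128.0 - 55.159.143.255) -> em5
More-specific entries that do NOT match:
  55.159.129.228/30 (55.159.129.228 - 55.159.129.231) does not contain 55.159.129.102
  55.159.129.64/27 (55.159.129.64 - 55.159.129.95) does not contain 55.159.129.102
Longest matching prefix is /20 -> interface em5.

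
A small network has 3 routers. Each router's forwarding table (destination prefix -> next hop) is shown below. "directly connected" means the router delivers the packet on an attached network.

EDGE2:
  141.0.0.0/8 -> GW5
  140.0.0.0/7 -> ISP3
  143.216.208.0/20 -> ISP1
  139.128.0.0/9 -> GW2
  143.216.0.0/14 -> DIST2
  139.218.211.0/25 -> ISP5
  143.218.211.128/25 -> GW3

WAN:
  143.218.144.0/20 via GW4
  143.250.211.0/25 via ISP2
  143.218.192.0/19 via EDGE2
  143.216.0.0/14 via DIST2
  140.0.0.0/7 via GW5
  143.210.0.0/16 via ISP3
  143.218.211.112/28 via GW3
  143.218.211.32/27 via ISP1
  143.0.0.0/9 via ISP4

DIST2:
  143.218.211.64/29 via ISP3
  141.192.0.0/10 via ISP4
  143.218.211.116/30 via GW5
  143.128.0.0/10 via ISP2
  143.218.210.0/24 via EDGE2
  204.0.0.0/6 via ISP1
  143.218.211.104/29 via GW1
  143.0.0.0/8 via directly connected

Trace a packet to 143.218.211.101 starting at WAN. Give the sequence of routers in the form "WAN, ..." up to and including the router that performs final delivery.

At WAN: longest match for 143.218.211.101 is 143.218.192.0/19 -> EDGE2
At EDGE2: longest match for 143.218.211.101 is 143.216.0.0/14 -> DIST2
At DIST2: longest match for 143.218.211.101 is 143.0.0.0/8 -> directly connected

WAN, EDGE2, DIST2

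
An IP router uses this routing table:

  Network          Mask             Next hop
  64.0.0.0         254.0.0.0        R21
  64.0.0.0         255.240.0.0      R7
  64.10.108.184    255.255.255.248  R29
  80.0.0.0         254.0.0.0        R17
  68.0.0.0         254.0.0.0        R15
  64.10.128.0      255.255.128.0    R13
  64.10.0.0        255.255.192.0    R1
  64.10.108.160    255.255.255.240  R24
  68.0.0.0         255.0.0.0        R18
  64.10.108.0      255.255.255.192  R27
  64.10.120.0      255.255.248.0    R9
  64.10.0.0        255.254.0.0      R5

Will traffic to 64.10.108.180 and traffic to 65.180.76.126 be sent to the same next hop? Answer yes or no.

no

64.10.108.180: longest match 64.10.0.0/15 -> R5
65.180.76.126: longest match 64.0.0.0/7 -> R21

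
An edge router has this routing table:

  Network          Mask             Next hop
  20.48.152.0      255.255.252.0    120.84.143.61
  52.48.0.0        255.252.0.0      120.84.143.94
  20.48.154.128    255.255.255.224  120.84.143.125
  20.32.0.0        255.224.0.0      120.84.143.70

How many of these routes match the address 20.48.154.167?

2

Prefixes containing 20.48.154.167:
  20.32.0.0/11 (20.32.0.0 - 20.63.255.255)
  20.48.152.0/22 (20.48.152.0 - 20.48.155.255)
Total matching entries: 2.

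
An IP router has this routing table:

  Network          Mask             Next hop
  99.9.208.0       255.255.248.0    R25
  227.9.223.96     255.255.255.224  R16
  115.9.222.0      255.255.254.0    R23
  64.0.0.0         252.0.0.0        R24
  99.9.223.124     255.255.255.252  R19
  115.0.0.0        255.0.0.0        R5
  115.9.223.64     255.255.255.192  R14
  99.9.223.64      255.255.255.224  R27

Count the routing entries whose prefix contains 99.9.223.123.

0

No listed prefix contains 99.9.223.123.
Total matching entries: 0.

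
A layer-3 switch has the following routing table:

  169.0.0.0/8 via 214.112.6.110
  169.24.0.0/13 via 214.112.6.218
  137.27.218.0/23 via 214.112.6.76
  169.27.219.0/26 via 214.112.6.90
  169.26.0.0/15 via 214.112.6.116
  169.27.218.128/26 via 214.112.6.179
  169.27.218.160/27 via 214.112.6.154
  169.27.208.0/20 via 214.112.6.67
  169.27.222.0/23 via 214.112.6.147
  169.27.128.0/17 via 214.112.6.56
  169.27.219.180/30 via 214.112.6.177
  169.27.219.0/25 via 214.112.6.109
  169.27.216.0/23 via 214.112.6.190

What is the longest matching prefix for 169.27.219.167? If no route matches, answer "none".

Entries matching 169.27.219.167:
  169.0.0.0/8 (169.0.0.0 - 169.255.255.255)
  169.24.0.0/13 (169.24.0.0 - 169.31.255.255)
  169.26.0.0/15 (169.26.0.0 - 169.27.255.255)
  169.27.128.0/17 (169.27.128.0 - 169.27.255.255)
  169.27.208.0/20 (169.27.208.0 - 169.27.223.255)
Most specific is 169.27.208.0/20.

169.27.208.0/20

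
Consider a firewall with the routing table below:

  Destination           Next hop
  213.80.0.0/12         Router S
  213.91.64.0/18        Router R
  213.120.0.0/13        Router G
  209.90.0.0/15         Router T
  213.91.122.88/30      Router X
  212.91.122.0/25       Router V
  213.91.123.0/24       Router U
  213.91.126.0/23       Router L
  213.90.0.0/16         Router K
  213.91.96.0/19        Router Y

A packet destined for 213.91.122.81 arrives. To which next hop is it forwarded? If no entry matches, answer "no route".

Router Y

Routes whose prefix contains 213.91.122.81:
  213.80.0.0/12 (213.80.0.0 - 213.95.255.255) -> Router S
  213.91.64.0/18 (213.91.64.0 - 213.91.127.255) -> Router R
  213.91.96.0/19 (213.91.96.0 - 213.91.127.255) -> Router Y
More-specific entries that do NOT match:
  213.91.122.88/30 (213.91.122.88 - 213.91.122.91) does not contain 213.91.122.81
  212.91.122.0/25 (212.91.122.0 - 212.91.122.127) does not contain 213.91.122.81
  213.91.123.0/24 (213.91.123.0 - 213.91.123.255) does not contain 213.91.122.81
  213.91.126.0/23 (213.91.126.0 - 213.91.127.255) does not contain 213.91.122.81
Longest matching prefix is /19 -> next hop Router Y.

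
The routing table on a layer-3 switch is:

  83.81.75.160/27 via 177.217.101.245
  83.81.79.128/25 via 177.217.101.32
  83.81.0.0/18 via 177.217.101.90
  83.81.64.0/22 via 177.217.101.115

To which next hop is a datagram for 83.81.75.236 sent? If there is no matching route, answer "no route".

no route

No entry's prefix contains 83.81.75.236; there is no default route.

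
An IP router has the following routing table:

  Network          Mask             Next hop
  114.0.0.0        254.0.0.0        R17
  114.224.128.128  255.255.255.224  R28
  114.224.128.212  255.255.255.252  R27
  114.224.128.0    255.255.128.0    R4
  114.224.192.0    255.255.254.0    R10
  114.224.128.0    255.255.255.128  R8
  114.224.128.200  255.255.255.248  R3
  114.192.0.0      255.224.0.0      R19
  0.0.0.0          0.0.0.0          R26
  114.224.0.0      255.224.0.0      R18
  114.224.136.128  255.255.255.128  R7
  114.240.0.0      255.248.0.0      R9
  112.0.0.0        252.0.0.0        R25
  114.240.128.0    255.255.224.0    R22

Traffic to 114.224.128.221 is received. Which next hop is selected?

Routes whose prefix contains 114.224.128.221:
  0.0.0.0/0 (default, matches everything) -> R26
  112.0.0.0/6 (112.0.0.0 - 115.255.255.255) -> R25
  114.0.0.0/7 (114.0.0.0 - 115.255.255.255) -> R17
  114.224.0.0/11 (114.224.0.0 - 114.255.255.255) -> R18
  114.224.128.0/17 (114.224.128.0 - 114.224.255.255) -> R4
More-specific entries that do NOT match:
  114.224.128.212/30 (114.224.128.212 - 114.224.128.215) does not contain 114.224.128.221
  114.224.128.200/29 (114.224.128.200 - 114.224.128.207) does not contain 114.224.128.221
  114.224.128.128/27 (114.224.128.128 - 114.224.128.159) does not contain 114.224.128.221
  114.224.128.0/25 (114.224.128.0 - 114.224.128.127) does not contain 114.224.128.221
  114.224.136.128/25 (114.224.136.128 - 114.224.136.255) does not contain 114.224.128.221
  114.224.192.0/23 (114.224.192.0 - 114.224.193.255) does not contain 114.224.128.221
  114.240.128.0/19 (114.240.128.0 - 114.240.159.255) does not contain 114.224.128.221
Longest matching prefix is /17 -> next hop R4.

R4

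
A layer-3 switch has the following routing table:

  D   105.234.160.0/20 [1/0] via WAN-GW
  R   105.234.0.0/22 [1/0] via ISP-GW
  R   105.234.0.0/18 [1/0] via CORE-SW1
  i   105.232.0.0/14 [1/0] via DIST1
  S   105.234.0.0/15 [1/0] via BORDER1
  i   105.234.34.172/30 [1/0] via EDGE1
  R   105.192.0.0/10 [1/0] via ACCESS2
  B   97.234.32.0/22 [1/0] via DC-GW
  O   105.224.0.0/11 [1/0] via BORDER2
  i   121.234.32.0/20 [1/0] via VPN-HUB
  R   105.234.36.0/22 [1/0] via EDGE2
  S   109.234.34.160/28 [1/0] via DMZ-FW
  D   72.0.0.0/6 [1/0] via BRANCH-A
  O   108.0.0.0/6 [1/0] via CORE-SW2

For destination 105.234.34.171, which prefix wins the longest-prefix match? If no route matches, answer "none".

105.234.0.0/18

Entries matching 105.234.34.171:
  105.192.0.0/10 (105.192.0.0 - 105.255.255.255)
  105.224.0.0/11 (105.224.0.0 - 105.255.255.255)
  105.232.0.0/14 (105.232.0.0 - 105.235.255.255)
  105.234.0.0/15 (105.234.0.0 - 105.235.255.255)
  105.234.0.0/18 (105.234.0.0 - 105.234.63.255)
Most specific is 105.234.0.0/18.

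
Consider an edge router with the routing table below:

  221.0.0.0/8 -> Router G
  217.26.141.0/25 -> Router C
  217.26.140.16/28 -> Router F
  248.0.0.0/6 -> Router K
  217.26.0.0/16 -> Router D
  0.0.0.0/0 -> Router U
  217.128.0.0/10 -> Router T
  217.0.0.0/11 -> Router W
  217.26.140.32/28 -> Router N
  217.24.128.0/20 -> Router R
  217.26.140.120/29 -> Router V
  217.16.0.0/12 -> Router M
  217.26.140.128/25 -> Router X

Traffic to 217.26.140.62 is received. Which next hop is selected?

Routes whose prefix contains 217.26.140.62:
  0.0.0.0/0 (default, matches everything) -> Router U
  217.0.0.0/11 (217.0.0.0 - 217.31.255.255) -> Router W
  217.16.0.0/12 (217.16.0.0 - 217.31.255.255) -> Router M
  217.26.0.0/16 (217.26.0.0 - 217.26.255.255) -> Router D
More-specific entries that do NOT match:
  217.26.140.120/29 (217.26.140.120 - 217.26.140.127) does not contain 217.26.140.62
  217.26.140.16/28 (217.26.140.16 - 217.26.140.31) does not contain 217.26.140.62
  217.26.140.32/28 (217.26.140.32 - 217.26.140.47) does not contain 217.26.140.62
  217.26.141.0/25 (217.26.141.0 - 217.26.141.127) does not contain 217.26.140.62
  217.26.140.128/25 (217.26.140.128 - 217.26.140.255) does not contain 217.26.140.62
  217.24.128.0/20 (217.24.128.0 - 217.24.143.255) does not contain 217.26.140.62
Longest matching prefix is /16 -> next hop Router D.

Router D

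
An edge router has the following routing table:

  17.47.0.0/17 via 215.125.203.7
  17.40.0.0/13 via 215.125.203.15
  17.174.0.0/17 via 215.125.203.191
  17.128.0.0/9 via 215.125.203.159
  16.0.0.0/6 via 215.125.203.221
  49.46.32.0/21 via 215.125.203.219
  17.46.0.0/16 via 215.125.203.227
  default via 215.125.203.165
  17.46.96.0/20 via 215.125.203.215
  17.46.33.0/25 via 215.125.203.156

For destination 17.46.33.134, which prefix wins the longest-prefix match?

17.46.0.0/16

Entries matching 17.46.33.134:
  0.0.0.0/0 (default, matches everything)
  16.0.0.0/6 (16.0.0.0 - 19.255.255.255)
  17.40.0.0/13 (17.40.0.0 - 17.47.255.255)
  17.46.0.0/16 (17.46.0.0 - 17.46.255.255)
Most specific is 17.46.0.0/16.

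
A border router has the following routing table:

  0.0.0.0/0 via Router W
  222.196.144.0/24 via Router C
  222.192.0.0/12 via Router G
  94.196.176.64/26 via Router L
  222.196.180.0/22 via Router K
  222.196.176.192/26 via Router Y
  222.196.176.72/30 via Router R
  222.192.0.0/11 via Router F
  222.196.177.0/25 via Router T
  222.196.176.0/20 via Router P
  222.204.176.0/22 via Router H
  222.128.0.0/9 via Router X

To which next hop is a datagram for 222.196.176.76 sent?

Routes whose prefix contains 222.196.176.76:
  0.0.0.0/0 (default, matches everything) -> Router W
  222.128.0.0/9 (222.128.0.0 - 222.255.255.255) -> Router X
  222.192.0.0/11 (222.192.0.0 - 222.223.255.255) -> Router F
  222.192.0.0/12 (222.192.0.0 - 222.207.255.255) -> Router G
  222.196.176.0/20 (222.196.176.0 - 222.196.191.255) -> Router P
More-specific entries that do NOT match:
  222.196.176.72/30 (222.196.176.72 - 222.196.176.75) does not contain 222.196.176.76
  94.196.176.64/26 (94.196.176.64 - 94.196.176.127) does not contain 222.196.176.76
  222.196.176.192/26 (222.196.176.192 - 222.196.176.255) does not contain 222.196.176.76
  222.196.177.0/25 (222.196.177.0 - 222.196.177.127) does not contain 222.196.176.76
  222.196.144.0/24 (222.196.144.0 - 222.196.144.255) does not contain 222.196.176.76
  222.196.180.0/22 (222.196.180.0 - 222.196.183.255) does not contain 222.196.176.76
  222.204.176.0/22 (222.204.176.0 - 222.204.179.255) does not contain 222.196.176.76
Longest matching prefix is /20 -> next hop Router P.

Router P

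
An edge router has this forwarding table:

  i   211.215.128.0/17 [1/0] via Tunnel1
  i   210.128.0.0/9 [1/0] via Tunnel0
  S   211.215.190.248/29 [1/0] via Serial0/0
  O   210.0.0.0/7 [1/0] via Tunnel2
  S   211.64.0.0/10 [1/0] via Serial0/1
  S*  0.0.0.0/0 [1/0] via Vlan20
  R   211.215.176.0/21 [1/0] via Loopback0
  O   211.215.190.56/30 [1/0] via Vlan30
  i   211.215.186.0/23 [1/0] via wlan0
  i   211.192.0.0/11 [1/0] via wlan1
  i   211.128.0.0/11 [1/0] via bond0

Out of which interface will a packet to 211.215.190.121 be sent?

Routes whose prefix contains 211.215.190.121:
  0.0.0.0/0 (default, matches everything) -> Vlan20
  210.0.0.0/7 (210.0.0.0 - 211.255.255.255) -> Tunnel2
  211.192.0.0/11 (211.192.0.0 - 211.223.255.255) -> wlan1
  211.215.128.0/17 (211.215.128.0 - 211.215.255.255) -> Tunnel1
More-specific entries that do NOT match:
  211.215.190.56/30 (211.215.190.56 - 211.215.190.59) does not contain 211.215.190.121
  211.215.190.248/29 (211.215.190.248 - 211.215.190.255) does not contain 211.215.190.121
  211.215.186.0/23 (211.215.186.0 - 211.215.187.255) does not contain 211.215.190.121
  211.215.176.0/21 (211.215.176.0 - 211.215.183.255) does not contain 211.215.190.121
Longest matching prefix is /17 -> interface Tunnel1.

Tunnel1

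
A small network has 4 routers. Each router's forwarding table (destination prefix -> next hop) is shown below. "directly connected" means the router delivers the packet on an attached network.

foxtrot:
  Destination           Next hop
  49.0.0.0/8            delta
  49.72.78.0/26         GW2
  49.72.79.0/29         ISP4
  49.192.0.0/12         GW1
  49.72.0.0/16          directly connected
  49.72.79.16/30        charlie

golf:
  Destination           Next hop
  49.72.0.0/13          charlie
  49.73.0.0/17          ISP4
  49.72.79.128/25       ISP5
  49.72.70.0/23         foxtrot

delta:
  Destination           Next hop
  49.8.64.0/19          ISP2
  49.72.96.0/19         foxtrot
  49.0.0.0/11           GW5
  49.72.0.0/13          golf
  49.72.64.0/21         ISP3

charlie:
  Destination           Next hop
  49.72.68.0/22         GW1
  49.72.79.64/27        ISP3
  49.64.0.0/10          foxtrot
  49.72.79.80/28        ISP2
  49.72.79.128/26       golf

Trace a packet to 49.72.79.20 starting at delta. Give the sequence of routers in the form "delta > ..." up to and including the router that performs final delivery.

delta > golf > charlie > foxtrot

At delta: longest match for 49.72.79.20 is 49.72.0.0/13 -> golf
At golf: longest match for 49.72.79.20 is 49.72.0.0/13 -> charlie
At charlie: longest match for 49.72.79.20 is 49.64.0.0/10 -> foxtrot
At foxtrot: longest match for 49.72.79.20 is 49.72.0.0/16 -> directly connected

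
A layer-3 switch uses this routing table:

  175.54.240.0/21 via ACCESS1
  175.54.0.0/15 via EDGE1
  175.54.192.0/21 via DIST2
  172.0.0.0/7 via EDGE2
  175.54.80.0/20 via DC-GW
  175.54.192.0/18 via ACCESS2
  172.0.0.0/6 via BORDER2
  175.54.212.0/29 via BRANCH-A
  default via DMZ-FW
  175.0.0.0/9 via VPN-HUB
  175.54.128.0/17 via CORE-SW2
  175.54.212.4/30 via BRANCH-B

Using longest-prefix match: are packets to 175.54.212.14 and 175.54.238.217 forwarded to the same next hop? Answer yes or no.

yes

175.54.212.14: longest match 175.54.192.0/18 -> ACCESS2
175.54.238.217: longest match 175.54.192.0/18 -> ACCESS2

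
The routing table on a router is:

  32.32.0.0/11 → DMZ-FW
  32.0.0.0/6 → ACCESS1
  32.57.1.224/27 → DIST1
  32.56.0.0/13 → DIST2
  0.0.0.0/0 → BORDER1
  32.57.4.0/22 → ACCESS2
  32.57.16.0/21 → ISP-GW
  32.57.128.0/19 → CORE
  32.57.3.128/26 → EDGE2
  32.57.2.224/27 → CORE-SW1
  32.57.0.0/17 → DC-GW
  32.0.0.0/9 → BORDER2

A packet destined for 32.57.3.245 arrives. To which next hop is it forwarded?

DC-GW

Routes whose prefix contains 32.57.3.245:
  0.0.0.0/0 (default, matches everything) -> BORDER1
  32.0.0.0/6 (32.0.0.0 - 35.255.255.255) -> ACCESS1
  32.0.0.0/9 (32.0.0.0 - 32.127.255.255) -> BORDER2
  32.32.0.0/11 (32.32.0.0 - 32.63.255.255) -> DMZ-FW
  32.56.0.0/13 (32.56.0.0 - 32.63.255.255) -> DIST2
  32.57.0.0/17 (32.57.0.0 - 32.57.127.255) -> DC-GW
More-specific entries that do NOT match:
  32.57.1.224/27 (32.57.1.224 - 32.57.1.255) does not contain 32.57.3.245
  32.57.2.224/27 (32.57.2.224 - 32.57.2.255) does not contain 32.57.3.245
  32.57.3.128/26 (32.57.3.128 - 32.57.3.191) does not contain 32.57.3.245
  32.57.4.0/22 (32.57.4.0 - 32.57.7.255) does not contain 32.57.3.245
  32.57.16.0/21 (32.57.16.0 - 32.57.23.255) does not contain 32.57.3.245
  32.57.128.0/19 (32.57.128.0 - 32.57.159.255) does not contain 32.57.3.245
Longest matching prefix is /17 -> next hop DC-GW.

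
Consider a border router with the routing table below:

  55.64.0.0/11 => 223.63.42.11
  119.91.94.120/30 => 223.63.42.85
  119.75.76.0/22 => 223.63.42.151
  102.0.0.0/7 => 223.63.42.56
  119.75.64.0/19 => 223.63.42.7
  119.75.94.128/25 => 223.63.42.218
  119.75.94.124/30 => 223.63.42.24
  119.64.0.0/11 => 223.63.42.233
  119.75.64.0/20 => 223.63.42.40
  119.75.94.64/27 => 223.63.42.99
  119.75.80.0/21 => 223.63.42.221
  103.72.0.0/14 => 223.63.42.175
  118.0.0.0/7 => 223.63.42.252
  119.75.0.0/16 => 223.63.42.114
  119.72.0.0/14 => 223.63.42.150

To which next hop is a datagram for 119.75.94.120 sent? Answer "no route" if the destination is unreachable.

Routes whose prefix contains 119.75.94.120:
  118.0.0.0/7 (118.0.0.0 - 119.255.255.255) -> 223.63.42.252
  119.64.0.0/11 (119.64.0.0 - 119.95.255.255) -> 223.63.42.233
  119.72.0.0/14 (119.72.0.0 - 119.75.255.255) -> 223.63.42.150
  119.75.0.0/16 (119.75.0.0 - 119.75.255.255) -> 223.63.42.114
  119.75.64.0/19 (119.75.64.0 - 119.75.95.255) -> 223.63.42.7
More-specific entries that do NOT match:
  119.91.94.120/30 (119.91.94.120 - 119.91.94.123) does not contain 119.75.94.120
  119.75.94.124/30 (119.75.94.124 - 119.75.94.127) does not contain 119.75.94.120
  119.75.94.64/27 (119.75.94.64 - 119.75.94.95) does not contain 119.75.94.120
  119.75.94.128/25 (119.75.94.128 - 119.75.94.255) does not contain 119.75.94.120
  119.75.76.0/22 (119.75.76.0 - 119.75.79.255) does not contain 119.75.94.120
  119.75.80.0/21 (119.75.80.0 - 119.75.87.255) does not contain 119.75.94.120
  119.75.64.0/20 (119.75.64.0 - 119.75.79.255) does not contain 119.75.94.120
Longest matching prefix is /19 -> next hop 223.63.42.7.

223.63.42.7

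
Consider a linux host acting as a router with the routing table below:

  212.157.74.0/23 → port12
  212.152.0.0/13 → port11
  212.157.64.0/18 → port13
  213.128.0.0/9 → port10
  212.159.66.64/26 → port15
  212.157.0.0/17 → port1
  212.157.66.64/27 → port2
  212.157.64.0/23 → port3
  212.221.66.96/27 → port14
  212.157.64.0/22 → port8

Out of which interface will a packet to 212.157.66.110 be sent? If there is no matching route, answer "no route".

Routes whose prefix contains 212.157.66.110:
  212.152.0.0/13 (212.152.0.0 - 212.159.255.255) -> port11
  212.157.0.0/17 (212.157.0.0 - 212.157.127.255) -> port1
  212.157.64.0/18 (212.157.64.0 - 212.157.127.255) -> port13
  212.157.64.0/22 (212.157.64.0 - 212.157.67.255) -> port8
More-specific entries that do NOT match:
  212.157.66.64/27 (212.157.66.64 - 212.157.66.95) does not contain 212.157.66.110
  212.221.66.96/27 (212.221.66.96 - 212.221.66.127) does not contain 212.157.66.110
  212.159.66.64/26 (212.159.66.64 - 212.159.66.127) does not contain 212.157.66.110
  212.157.74.0/23 (212.157.74.0 - 212.157.75.255) does not contain 212.157.66.110
  212.157.64.0/23 (212.157.64.0 - 212.157.65.255) does not contain 212.157.66.110
Longest matching prefix is /22 -> interface port8.

port8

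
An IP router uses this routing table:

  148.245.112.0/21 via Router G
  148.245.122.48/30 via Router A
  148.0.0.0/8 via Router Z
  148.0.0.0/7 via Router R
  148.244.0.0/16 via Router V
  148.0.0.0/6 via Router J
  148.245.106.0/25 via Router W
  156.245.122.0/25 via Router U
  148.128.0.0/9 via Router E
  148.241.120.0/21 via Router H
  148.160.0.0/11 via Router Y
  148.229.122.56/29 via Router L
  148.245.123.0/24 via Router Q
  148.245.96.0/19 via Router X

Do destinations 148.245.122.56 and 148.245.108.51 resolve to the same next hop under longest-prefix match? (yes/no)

yes

148.245.122.56: longest match 148.245.96.0/19 -> Router X
148.245.108.51: longest match 148.245.96.0/19 -> Router X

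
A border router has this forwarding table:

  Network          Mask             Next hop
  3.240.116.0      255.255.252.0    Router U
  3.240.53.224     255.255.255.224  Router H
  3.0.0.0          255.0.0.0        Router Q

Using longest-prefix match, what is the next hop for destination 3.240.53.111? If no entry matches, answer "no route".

Router Q

Routes whose prefix contains 3.240.53.111:
  3.0.0.0/8 (3.0.0.0 - 3.255.255.255) -> Router Q
More-specific entries that do NOT match:
  3.240.53.224/27 (3.240.53.224 - 3.240.53.255) does not contain 3.240.53.111
  3.240.116.0/22 (3.240.116.0 - 3.240.119.255) does not contain 3.240.53.111
Longest matching prefix is /8 -> next hop Router Q.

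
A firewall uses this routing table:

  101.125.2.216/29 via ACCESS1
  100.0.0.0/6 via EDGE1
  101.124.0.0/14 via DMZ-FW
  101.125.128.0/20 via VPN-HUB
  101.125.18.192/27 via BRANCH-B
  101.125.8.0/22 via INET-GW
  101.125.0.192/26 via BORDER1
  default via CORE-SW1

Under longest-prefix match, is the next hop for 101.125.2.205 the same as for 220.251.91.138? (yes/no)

no

101.125.2.205: longest match 101.124.0.0/14 -> DMZ-FW
220.251.91.138: longest match 0.0.0.0/0 -> CORE-SW1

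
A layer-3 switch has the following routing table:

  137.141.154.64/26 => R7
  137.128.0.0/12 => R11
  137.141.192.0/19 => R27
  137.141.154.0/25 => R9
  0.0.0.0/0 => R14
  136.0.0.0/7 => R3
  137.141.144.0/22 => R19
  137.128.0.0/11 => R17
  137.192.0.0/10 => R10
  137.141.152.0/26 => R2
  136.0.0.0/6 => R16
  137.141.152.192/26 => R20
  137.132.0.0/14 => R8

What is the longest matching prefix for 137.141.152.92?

Entries matching 137.141.152.92:
  0.0.0.0/0 (default, matches everything)
  136.0.0.0/6 (136.0.0.0 - 139.255.255.255)
  136.0.0.0/7 (136.0.0.0 - 137.255.255.255)
  137.128.0.0/11 (137.128.0.0 - 137.159.255.255)
  137.128.0.0/12 (137.128.0.0 - 137.143.255.255)
Most specific is 137.128.0.0/12.

137.128.0.0/12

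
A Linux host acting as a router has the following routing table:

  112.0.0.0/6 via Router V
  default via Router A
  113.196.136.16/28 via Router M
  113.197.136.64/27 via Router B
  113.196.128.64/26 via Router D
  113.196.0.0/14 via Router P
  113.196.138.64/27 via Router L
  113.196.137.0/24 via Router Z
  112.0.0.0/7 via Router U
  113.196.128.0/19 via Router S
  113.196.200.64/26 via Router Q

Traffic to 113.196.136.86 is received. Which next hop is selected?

Router S

Routes whose prefix contains 113.196.136.86:
  0.0.0.0/0 (default, matches everything) -> Router A
  112.0.0.0/6 (112.0.0.0 - 115.255.255.255) -> Router V
  112.0.0.0/7 (112.0.0.0 - 113.255.255.255) -> Router U
  113.196.0.0/14 (113.196.0.0 - 113.199.255.255) -> Router P
  113.196.128.0/19 (113.196.128.0 - 113.196.159.255) -> Router S
More-specific entries that do NOT match:
  113.196.136.16/28 (113.196.136.16 - 113.196.136.31) does not contain 113.196.136.86
  113.197.136.64/27 (113.197.136.64 - 113.197.136.95) does not contain 113.196.136.86
  113.196.138.64/27 (113.196.138.64 - 113.196.138.95) does not contain 113.196.136.86
  113.196.128.64/26 (113.196.128.64 - 113.196.128.127) does not contain 113.196.136.86
  113.196.200.64/26 (113.196.200.64 - 113.196.200.127) does not contain 113.196.136.86
  113.196.137.0/24 (113.196.137.0 - 113.196.137.255) does not contain 113.196.136.86
Longest matching prefix is /19 -> next hop Router S.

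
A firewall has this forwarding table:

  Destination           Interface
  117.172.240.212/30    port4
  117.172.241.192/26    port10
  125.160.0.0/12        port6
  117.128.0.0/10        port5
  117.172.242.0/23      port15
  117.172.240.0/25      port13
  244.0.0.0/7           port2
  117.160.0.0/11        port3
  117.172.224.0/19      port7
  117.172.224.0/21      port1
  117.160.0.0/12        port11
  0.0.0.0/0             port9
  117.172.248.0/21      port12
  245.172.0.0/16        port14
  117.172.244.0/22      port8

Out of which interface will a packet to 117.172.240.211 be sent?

port7

Routes whose prefix contains 117.172.240.211:
  0.0.0.0/0 (default, matches everything) -> port9
  117.128.0.0/10 (117.128.0.0 - 117.191.255.255) -> port5
  117.160.0.0/11 (117.160.0.0 - 117.191.255.255) -> port3
  117.160.0.0/12 (117.160.0.0 - 117.175.255.255) -> port11
  117.172.224.0/19 (117.172.224.0 - 117.172.255.255) -> port7
More-specific entries that do NOT match:
  117.172.240.212/30 (117.172.240.212 - 117.172.240.215) does not contain 117.172.240.211
  117.172.241.192/26 (117.172.241.192 - 117.172.241.255) does not contain 117.172.240.211
  117.172.240.0/25 (117.172.240.0 - 117.172.240.127) does not contain 117.172.240.211
  117.172.242.0/23 (117.172.242.0 - 117.172.243.255) does not contain 117.172.240.211
  117.172.244.0/22 (117.172.244.0 - 117.172.247.255) does not contain 117.172.240.211
  117.172.224.0/21 (117.172.224.0 - 117.172.231.255) does not contain 117.172.240.211
  117.172.248.0/21 (117.172.248.0 - 117.172.255.255) does not contain 117.172.240.211
Longest matching prefix is /19 -> interface port7.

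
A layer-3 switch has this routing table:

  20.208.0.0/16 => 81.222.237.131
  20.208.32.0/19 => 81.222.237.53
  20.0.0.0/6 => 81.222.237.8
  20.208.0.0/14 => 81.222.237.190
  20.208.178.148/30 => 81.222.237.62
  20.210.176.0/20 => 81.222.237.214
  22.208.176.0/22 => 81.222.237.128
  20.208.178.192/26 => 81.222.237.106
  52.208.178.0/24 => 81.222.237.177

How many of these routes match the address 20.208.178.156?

Prefixes containing 20.208.178.156:
  20.0.0.0/6 (20.0.0.0 - 23.255.255.255)
  20.208.0.0/14 (20.208.0.0 - 20.211.255.255)
  20.208.0.0/16 (20.208.0.0 - 20.208.255.255)
Total matching entries: 3.

3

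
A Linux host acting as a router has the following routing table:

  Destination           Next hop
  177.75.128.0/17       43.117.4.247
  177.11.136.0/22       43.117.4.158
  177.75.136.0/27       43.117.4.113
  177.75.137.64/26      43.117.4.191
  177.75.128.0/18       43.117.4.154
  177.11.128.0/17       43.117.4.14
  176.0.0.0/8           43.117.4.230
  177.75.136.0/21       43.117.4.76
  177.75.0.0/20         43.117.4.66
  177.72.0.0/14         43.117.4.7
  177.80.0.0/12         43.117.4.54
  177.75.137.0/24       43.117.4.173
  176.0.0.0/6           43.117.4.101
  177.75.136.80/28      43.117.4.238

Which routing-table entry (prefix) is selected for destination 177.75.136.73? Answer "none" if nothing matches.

177.75.136.0/21

Entries matching 177.75.136.73:
  176.0.0.0/6 (176.0.0.0 - 179.255.255.255)
  177.72.0.0/14 (177.72.0.0 - 177.75.255.255)
  177.75.128.0/17 (177.75.128.0 - 177.75.255.255)
  177.75.128.0/18 (177.75.128.0 - 177.75.191.255)
  177.75.136.0/21 (177.75.136.0 - 177.75.143.255)
Most specific is 177.75.136.0/21.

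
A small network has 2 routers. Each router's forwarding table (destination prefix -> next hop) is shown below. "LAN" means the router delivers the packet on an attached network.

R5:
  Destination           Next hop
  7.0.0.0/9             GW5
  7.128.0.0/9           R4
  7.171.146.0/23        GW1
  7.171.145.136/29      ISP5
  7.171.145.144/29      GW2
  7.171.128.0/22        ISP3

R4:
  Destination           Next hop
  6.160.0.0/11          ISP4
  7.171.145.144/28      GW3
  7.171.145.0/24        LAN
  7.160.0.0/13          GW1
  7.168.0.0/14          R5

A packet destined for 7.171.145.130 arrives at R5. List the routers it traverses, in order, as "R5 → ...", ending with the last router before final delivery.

R5 → R4

At R5: longest match for 7.171.145.130 is 7.128.0.0/9 -> R4
At R4: longest match for 7.171.145.130 is 7.171.145.0/24 -> LAN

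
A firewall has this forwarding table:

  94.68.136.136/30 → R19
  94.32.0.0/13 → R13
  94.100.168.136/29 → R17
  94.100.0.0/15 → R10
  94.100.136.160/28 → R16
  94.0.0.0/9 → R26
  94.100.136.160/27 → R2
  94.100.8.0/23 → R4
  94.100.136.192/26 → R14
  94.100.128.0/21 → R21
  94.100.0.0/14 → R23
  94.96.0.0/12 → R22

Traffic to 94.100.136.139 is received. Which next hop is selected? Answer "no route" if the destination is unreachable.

R10

Routes whose prefix contains 94.100.136.139:
  94.0.0.0/9 (94.0.0.0 - 94.127.255.255) -> R26
  94.96.0.0/12 (94.96.0.0 - 94.111.255.255) -> R22
  94.100.0.0/14 (94.100.0.0 - 94.103.255.255) -> R23
  94.100.0.0/15 (94.100.0.0 - 94.101.255.255) -> R10
More-specific entries that do NOT match:
  94.68.136.136/30 (94.68.136.136 - 94.68.136.139) does not contain 94.100.136.139
  94.100.168.136/29 (94.100.168.136 - 94.100.168.143) does not contain 94.100.136.139
  94.100.136.160/28 (94.100.136.160 - 94.100.136.175) does not contain 94.100.136.139
  94.100.136.160/27 (94.100.136.160 - 94.100.136.191) does not contain 94.100.136.139
  94.100.136.192/26 (94.100.136.192 - 94.100.136.255) does not contain 94.100.136.139
  94.100.8.0/23 (94.100.8.0 - 94.100.9.255) does not contain 94.100.136.139
  94.100.128.0/21 (94.100.128.0 - 94.100.135.255) does not contain 94.100.136.139
Longest matching prefix is /15 -> next hop R10.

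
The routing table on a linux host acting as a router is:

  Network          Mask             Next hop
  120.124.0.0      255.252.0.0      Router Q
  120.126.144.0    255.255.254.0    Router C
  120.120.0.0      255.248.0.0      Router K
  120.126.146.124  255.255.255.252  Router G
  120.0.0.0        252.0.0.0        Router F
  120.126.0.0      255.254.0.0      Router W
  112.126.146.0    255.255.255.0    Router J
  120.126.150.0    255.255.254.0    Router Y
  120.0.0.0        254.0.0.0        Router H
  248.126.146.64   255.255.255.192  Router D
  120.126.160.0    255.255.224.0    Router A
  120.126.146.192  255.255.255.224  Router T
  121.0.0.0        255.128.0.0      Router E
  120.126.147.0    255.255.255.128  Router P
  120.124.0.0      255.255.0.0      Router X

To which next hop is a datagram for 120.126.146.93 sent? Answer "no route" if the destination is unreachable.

Router W

Routes whose prefix contains 120.126.146.93:
  120.0.0.0/6 (120.0.0.0 - 123.255.255.255) -> Router F
  120.0.0.0/7 (120.0.0.0 - 121.255.255.255) -> Router H
  120.120.0.0/13 (120.120.0.0 - 120.127.255.255) -> Router K
  120.124.0.0/14 (120.124.0.0 - 120.127.255.255) -> Router Q
  120.126.0.0/15 (120.126.0.0 - 120.127.255.255) -> Router W
More-specific entries that do NOT match:
  120.126.146.124/30 (120.126.146.124 - 120.126.146.127) does not contain 120.126.146.93
  120.126.146.192/27 (120.126.146.192 - 120.126.146.223) does not contain 120.126.146.93
  248.126.146.64/26 (248.126.146.64 - 248.126.146.127) does not contain 120.126.146.93
  120.126.147.0/25 (120.126.147.0 - 120.126.147.127) does not contain 120.126.146.93
  112.126.146.0/24 (112.126.146.0 - 112.126.146.255) does not contain 120.126.146.93
  120.126.144.0/23 (120.126.144.0 - 120.126.145.255) does not contain 120.126.146.93
  120.126.150.0/23 (120.126.150.0 - 120.126.151.255) does not contain 120.126.146.93
  120.126.160.0/19 (120.126.160.0 - 120.126.191.255) does not contain 120.126.146.93
  120.124.0.0/16 (120.124.0.0 - 120.124.255.255) does not contain 120.126.146.93
Longest matching prefix is /15 -> next hop Router W.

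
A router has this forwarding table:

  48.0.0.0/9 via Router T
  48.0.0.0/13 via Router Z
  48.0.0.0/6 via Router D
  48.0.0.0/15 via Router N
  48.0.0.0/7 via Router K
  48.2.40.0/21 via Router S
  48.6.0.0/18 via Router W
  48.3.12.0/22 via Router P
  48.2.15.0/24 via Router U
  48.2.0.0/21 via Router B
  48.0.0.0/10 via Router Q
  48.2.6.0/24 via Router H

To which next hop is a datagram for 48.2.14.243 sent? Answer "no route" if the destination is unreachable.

Routes whose prefix contains 48.2.14.243:
  48.0.0.0/6 (48.0.0.0 - 51.255.255.255) -> Router D
  48.0.0.0/7 (48.0.0.0 - 49.255.255.255) -> Router K
  48.0.0.0/9 (48.0.0.0 - 48.127.255.255) -> Router T
  48.0.0.0/10 (48.0.0.0 - 48.63.255.255) -> Router Q
  48.0.0.0/13 (48.0.0.0 - 48.7.255.255) -> Router Z
More-specific entries that do NOT match:
  48.2.15.0/24 (48.2.15.0 - 48.2.15.255) does not contain 48.2.14.243
  48.2.6.0/24 (48.2.6.0 - 48.2.6.255) does not contain 48.2.14.243
  48.3.12.0/22 (48.3.12.0 - 48.3.15.255) does not contain 48.2.14.243
  48.2.40.0/21 (48.2.40.0 - 48.2.47.255) does not contain 48.2.14.243
  48.2.0.0/21 (48.2.0.0 - 48.2.7.255) does not contain 48.2.14.243
  48.6.0.0/18 (48.6.0.0 - 48.6.63.255) does not contain 48.2.14.243
  48.0.0.0/15 (48.0.0.0 - 48.1.255.255) does not contain 48.2.14.243
Longest matching prefix is /13 -> next hop Router Z.

Router Z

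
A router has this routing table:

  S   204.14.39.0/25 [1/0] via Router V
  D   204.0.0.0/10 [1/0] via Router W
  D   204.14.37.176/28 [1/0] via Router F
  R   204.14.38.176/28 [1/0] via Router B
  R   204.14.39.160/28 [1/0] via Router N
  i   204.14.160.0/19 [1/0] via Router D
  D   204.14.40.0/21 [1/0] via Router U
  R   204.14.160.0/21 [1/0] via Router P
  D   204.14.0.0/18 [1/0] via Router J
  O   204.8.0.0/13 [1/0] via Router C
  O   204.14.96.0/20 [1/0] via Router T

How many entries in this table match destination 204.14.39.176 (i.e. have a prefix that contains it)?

3

Prefixes containing 204.14.39.176:
  204.0.0.0/10 (204.0.0.0 - 204.63.255.255)
  204.8.0.0/13 (204.8.0.0 - 204.15.255.255)
  204.14.0.0/18 (204.14.0.0 - 204.14.63.255)
Total matching entries: 3.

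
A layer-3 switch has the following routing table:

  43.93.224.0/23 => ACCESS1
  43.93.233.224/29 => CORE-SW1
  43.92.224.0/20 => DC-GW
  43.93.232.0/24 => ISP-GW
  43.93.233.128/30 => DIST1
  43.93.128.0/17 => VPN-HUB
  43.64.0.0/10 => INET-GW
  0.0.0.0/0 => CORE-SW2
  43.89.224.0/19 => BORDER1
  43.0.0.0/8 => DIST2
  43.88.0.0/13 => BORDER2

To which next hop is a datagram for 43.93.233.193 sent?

Routes whose prefix contains 43.93.233.193:
  0.0.0.0/0 (default, matches everything) -> CORE-SW2
  43.0.0.0/8 (43.0.0.0 - 43.255.255.255) -> DIST2
  43.64.0.0/10 (43.64.0.0 - 43.127.255.255) -> INET-GW
  43.88.0.0/13 (43.88.0.0 - 43.95.255.255) -> BORDER2
  43.93.128.0/17 (43.93.128.0 - 43.93.255.255) -> VPN-HUB
More-specific entries that do NOT match:
  43.93.233.128/30 (43.93.233.128 - 43.93.233.131) does not contain 43.93.233.193
  43.93.233.224/29 (43.93.233.224 - 43.93.233.231) does not contain 43.93.233.193
  43.93.232.0/24 (43.93.232.0 - 43.93.232.255) does not contain 43.93.233.193
  43.93.224.0/23 (43.93.224.0 - 43.93.225.255) does not contain 43.93.233.193
  43.92.224.0/20 (43.92.224.0 - 43.92.239.255) does not contain 43.93.233.193
  43.89.224.0/19 (43.89.224.0 - 43.89.255.255) does not contain 43.93.233.193
Longest matching prefix is /17 -> next hop VPN-HUB.

VPN-HUB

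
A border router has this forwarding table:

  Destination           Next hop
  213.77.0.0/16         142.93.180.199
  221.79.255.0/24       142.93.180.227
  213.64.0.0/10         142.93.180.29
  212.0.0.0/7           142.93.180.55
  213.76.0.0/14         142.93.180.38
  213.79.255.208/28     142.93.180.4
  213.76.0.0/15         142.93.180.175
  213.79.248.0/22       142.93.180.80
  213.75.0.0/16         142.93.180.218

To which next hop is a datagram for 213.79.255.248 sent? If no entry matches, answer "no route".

142.93.180.38

Routes whose prefix contains 213.79.255.248:
  212.0.0.0/7 (212.0.0.0 - 213.255.255.255) -> 142.93.180.55
  213.64.0.0/10 (213.64.0.0 - 213.127.255.255) -> 142.93.180.29
  213.76.0.0/14 (213.76.0.0 - 213.79.255.255) -> 142.93.180.38
More-specific entries that do NOT match:
  213.79.255.208/28 (213.79.255.208 - 213.79.255.223) does not contain 213.79.255.248
  221.79.255.0/24 (221.79.255.0 - 221.79.255.255) does not contain 213.79.255.248
  213.79.248.0/22 (213.79.248.0 - 213.79.251.255) does not contain 213.79.255.248
  213.77.0.0/16 (213.77.0.0 - 213.77.255.255) does not contain 213.79.255.248
  213.75.0.0/16 (213.75.0.0 - 213.75.255.255) does not contain 213.79.255.248
  213.76.0.0/15 (213.76.0.0 - 213.77.255.255) does not contain 213.79.255.248
Longest matching prefix is /14 -> next hop 142.93.180.38.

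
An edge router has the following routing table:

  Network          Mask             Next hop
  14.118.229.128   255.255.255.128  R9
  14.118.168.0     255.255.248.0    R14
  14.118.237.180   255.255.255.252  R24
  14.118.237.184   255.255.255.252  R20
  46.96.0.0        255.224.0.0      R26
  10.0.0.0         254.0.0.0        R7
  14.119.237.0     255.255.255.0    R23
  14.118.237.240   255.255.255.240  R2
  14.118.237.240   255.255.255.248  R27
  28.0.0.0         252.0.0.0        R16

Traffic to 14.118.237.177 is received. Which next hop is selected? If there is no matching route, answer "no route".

No entry's prefix contains 14.118.237.177; there is no default route.

no route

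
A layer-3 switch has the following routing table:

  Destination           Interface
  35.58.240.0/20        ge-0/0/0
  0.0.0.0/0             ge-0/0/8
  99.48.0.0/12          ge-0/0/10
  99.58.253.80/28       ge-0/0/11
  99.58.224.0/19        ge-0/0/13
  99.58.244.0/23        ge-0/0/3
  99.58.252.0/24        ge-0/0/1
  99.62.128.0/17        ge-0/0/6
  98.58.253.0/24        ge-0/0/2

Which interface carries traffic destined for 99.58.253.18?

Routes whose prefix contains 99.58.253.18:
  0.0.0.0/0 (default, matches everything) -> ge-0/0/8
  99.48.0.0/12 (99.48.0.0 - 99.63.255.255) -> ge-0/0/10
  99.58.224.0/19 (99.58.224.0 - 99.58.255.255) -> ge-0/0/13
More-specific entries that do NOT match:
  99.58.253.80/28 (99.58.253.80 - 99.58.253.95) does not contain 99.58.253.18
  99.58.252.0/24 (99.58.252.0 - 99.58.252.255) does not contain 99.58.253.18
  98.58.253.0/24 (98.58.253.0 - 98.58.253.255) does not contain 99.58.253.18
  99.58.244.0/23 (99.58.244.0 - 99.58.245.255) does not contain 99.58.253.18
  35.58.240.0/20 (35.58.240.0 - 35.58.255.255) does not contain 99.58.253.18
Longest matching prefix is /19 -> interface ge-0/0/13.

ge-0/0/13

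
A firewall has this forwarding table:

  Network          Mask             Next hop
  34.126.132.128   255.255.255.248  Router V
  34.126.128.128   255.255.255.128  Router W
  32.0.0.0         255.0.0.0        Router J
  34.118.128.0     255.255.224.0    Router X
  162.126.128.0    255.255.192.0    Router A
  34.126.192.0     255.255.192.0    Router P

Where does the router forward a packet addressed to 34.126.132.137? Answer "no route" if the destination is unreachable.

No entry's prefix contains 34.126.132.137; there is no default route.

no route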